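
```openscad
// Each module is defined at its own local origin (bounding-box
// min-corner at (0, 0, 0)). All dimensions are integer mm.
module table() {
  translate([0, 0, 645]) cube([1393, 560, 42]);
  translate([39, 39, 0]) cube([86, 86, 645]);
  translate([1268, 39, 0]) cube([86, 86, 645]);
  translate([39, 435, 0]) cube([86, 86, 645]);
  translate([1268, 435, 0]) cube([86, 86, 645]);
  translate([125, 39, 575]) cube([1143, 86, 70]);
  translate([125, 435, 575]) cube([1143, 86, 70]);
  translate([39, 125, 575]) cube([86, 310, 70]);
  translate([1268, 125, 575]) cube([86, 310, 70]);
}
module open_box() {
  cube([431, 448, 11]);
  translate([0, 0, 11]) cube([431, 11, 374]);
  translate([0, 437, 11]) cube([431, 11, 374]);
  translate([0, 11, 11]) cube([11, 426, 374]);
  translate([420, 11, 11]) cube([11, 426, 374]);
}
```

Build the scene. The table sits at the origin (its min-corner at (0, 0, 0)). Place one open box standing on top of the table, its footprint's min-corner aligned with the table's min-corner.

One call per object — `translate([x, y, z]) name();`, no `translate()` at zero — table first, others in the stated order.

table();
translate([0, 0, 687]) open_box();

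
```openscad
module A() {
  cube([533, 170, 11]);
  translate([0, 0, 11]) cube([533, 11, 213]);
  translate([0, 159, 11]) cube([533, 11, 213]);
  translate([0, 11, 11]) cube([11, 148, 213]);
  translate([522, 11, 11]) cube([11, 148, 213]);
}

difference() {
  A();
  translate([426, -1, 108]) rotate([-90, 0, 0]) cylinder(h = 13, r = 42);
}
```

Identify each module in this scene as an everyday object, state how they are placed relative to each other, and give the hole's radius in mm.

The subtracted cylinder has r = 42 mm.

A is an open box. The open box has a circular hole through its front wall. The hole's radius is 42 mm.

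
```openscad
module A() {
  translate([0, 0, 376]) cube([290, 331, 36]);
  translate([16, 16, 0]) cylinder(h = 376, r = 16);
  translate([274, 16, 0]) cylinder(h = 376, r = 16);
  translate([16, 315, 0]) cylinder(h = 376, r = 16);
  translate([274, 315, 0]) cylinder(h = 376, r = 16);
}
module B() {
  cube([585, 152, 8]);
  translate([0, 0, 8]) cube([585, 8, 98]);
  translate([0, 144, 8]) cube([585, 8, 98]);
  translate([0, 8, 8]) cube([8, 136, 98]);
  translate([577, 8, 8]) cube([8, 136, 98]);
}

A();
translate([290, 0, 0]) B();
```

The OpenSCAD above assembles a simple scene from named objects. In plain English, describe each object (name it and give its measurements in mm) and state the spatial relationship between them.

A is a four-legged stool. The seat is a 290×331×36 mm slab whose top surface is at z = 412 mm; four round legs, each 32 mm in diameter, run from the floor (z = 0) to the underside of the seat, each leg's axis is inset half a diameter from the nearest pair of seat edges (so the leg's bounding box is flush with the corner).

B is an open-topped rectangular box: outside dimensions 585×152×106 mm, with a uniform wall and base thickness of 8 mm. The base is a full 585×152 slab on the floor; four walls sit on top of the base. The front and back walls (the −y and +y sides) span the full width; the two side walls fit between them.

The open box is against the stool's +x side, with their −y faces flush.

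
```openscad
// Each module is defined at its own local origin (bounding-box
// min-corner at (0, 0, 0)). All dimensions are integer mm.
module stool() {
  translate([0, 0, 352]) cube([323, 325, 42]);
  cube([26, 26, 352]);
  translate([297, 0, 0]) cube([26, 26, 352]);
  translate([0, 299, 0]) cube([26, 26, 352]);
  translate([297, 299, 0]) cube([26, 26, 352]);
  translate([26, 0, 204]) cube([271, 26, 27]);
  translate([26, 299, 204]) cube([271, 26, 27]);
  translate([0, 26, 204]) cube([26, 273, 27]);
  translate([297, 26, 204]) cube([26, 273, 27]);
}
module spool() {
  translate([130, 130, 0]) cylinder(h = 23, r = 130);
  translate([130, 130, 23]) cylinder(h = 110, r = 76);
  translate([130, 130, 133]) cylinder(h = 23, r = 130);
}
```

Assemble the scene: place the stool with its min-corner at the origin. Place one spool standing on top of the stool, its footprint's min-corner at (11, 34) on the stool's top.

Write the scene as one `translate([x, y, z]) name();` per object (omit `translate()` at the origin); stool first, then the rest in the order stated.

stool();
translate([11, 34, 394]) spool();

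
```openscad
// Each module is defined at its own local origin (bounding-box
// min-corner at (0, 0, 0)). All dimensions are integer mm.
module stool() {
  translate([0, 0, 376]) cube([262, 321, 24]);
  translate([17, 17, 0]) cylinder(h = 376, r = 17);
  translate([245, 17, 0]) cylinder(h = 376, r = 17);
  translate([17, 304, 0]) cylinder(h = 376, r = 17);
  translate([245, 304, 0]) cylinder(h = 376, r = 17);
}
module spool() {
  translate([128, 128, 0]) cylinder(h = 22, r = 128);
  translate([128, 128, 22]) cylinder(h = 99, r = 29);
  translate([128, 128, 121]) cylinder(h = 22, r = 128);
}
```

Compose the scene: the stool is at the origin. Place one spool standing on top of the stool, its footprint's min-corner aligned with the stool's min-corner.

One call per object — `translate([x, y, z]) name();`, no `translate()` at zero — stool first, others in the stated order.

stool();
translate([0, 0, 400]) spool();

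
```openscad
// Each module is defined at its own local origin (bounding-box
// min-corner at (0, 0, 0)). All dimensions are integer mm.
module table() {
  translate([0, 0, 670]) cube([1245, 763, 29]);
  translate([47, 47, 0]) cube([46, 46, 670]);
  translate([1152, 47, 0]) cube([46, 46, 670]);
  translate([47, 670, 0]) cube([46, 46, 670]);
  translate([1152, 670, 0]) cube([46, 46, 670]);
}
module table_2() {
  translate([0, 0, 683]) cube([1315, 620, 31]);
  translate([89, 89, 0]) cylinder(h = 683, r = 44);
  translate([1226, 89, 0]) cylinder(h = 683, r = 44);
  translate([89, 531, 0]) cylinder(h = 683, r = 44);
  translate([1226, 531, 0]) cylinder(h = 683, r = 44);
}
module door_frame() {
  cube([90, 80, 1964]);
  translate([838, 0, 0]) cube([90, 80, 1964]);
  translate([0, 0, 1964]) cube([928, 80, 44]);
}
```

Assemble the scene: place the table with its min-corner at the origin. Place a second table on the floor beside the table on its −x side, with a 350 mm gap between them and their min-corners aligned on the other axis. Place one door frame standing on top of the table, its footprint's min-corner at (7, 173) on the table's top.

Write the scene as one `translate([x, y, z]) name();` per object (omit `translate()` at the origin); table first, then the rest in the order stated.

table();
translate([-1665, 0, 0]) table_2();
translate([7, 173, 699]) door_frame();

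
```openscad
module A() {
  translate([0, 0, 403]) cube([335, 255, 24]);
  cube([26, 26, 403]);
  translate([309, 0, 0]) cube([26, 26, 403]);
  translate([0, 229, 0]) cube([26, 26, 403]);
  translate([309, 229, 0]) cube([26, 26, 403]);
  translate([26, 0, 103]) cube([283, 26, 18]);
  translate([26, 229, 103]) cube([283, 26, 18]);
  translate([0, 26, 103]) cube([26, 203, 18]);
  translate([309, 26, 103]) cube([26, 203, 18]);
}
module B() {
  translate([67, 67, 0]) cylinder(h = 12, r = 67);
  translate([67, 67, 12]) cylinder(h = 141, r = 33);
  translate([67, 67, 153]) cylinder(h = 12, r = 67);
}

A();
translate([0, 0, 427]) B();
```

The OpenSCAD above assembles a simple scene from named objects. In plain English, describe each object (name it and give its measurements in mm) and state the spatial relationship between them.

A is a four-legged stool. The seat is a 335×255×24 mm slab whose top surface is at z = 427 mm; four square legs, each 26×26 mm in cross-section, run from the floor (z = 0) to the underside of the seat, each flush with a corner of the seat. Four stretchers, 26 mm wide and 18 mm tall, connect adjacent legs with their undersides at z = 103 mm, each running between the inner faces of the legs it joins and aligned with the legs' outer faces on the other axis.

B is a spool: two coaxial disc flanges of radius 67 mm and thickness 12 mm, joined by a core cylinder of radius 33 mm and height 141 mm. The lower flange rests on z = 0 and the three cylinders share a vertical axis.

The spool is on top of the stool.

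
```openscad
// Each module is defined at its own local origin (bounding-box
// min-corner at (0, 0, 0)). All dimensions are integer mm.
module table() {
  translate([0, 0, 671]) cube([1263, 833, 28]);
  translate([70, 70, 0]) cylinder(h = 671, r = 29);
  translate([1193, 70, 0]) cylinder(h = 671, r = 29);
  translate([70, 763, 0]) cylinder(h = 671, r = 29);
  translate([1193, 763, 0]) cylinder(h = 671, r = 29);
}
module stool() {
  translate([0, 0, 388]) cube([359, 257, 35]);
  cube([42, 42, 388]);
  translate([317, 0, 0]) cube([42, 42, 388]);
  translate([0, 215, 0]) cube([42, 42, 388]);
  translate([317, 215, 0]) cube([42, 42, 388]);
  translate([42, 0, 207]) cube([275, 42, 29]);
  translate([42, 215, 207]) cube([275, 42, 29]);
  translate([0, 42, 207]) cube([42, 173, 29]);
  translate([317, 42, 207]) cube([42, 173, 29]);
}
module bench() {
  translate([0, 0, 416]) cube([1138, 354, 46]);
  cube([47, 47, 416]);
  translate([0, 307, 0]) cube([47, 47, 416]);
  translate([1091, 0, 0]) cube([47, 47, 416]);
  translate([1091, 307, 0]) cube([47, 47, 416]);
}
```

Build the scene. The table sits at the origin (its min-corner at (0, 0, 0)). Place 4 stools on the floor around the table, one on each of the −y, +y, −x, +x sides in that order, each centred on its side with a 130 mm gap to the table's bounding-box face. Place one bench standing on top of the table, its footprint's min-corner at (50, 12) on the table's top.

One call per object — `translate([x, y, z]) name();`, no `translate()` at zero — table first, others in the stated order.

table();
translate([452, -387, 0]) stool();
translate([452, 963, 0]) stool();
translate([-489, 288, 0]) stool();
translate([1393, 288, 0]) stool();
translate([50, 12, 699]) bench();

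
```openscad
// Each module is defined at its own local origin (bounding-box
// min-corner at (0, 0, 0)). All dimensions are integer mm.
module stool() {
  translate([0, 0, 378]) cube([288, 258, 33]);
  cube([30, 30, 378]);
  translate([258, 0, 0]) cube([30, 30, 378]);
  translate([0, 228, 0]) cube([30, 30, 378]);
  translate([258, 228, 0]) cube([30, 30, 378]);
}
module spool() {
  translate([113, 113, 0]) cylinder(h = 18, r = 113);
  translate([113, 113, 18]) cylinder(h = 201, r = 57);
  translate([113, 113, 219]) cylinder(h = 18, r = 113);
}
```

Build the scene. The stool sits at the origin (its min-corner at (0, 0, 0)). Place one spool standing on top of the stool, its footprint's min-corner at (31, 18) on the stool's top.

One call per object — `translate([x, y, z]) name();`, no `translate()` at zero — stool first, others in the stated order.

stool();
translate([31, 18, 411]) spool();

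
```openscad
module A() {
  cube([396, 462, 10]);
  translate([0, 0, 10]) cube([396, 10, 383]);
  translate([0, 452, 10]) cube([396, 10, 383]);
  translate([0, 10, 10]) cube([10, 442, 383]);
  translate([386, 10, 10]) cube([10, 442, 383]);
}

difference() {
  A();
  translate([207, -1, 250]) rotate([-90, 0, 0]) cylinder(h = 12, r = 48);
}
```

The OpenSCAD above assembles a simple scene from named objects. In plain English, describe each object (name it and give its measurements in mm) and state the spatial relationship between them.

A is an open storage box with external size 396×462×393 mm and wall thickness 10 mm (the base is also 10 mm thick). The base covers the whole footprint; the four walls stand on the base, with the y-facing walls full-width and the x-facing walls fitting between their inner faces.

The open box has a circular hole of radius 48 mm through its front wall, centred at (x = 207, z = 250).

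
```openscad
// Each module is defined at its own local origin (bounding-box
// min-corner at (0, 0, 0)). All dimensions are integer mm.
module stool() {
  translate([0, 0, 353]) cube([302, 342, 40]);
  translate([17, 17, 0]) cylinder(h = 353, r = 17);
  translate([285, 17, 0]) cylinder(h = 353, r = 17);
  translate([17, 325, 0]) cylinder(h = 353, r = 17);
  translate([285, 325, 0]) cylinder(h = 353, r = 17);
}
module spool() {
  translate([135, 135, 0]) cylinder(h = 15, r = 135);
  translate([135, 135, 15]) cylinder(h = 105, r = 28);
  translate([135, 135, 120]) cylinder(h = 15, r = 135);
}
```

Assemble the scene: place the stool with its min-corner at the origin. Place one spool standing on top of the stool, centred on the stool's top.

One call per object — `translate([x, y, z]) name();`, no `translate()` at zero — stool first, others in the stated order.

stool();
translate([16, 36, 393]) spool();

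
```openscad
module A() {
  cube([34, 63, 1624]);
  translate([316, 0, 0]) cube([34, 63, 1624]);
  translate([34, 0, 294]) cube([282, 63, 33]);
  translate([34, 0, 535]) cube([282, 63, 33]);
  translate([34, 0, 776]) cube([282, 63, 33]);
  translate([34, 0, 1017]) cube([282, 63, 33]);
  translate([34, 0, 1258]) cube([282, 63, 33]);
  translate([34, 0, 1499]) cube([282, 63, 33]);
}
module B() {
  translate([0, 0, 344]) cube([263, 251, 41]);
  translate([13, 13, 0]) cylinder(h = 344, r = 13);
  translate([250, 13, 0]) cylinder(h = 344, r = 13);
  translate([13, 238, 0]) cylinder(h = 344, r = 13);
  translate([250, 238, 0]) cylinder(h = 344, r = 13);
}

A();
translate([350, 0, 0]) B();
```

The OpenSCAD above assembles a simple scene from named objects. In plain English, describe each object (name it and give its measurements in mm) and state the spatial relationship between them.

A is a straight ladder. Two 34×63 mm vertical rails, 1624 mm tall, stand 350 mm apart (outside-to-outside) with their front faces coplanar on the −y side. 6 rungs, each 63 mm deep and 33 mm tall, span between the inner faces of the rails, front faces flush with the rails. The lowest rung's underside is at z = 294 mm and rungs are spaced 241 mm apart (underside to underside).

B is a four-legged stool. The seat is 263×251 mm, 41 mm thick, top at z = 385 mm. It stands on four round legs, each 26 mm in diameter, from z = 0 to the seat underside, each leg's axis is inset half a diameter from the nearest pair of seat edges (so the leg's bounding box is flush with the corner).

The stool is against the ladder's +x side, with their −y faces flush.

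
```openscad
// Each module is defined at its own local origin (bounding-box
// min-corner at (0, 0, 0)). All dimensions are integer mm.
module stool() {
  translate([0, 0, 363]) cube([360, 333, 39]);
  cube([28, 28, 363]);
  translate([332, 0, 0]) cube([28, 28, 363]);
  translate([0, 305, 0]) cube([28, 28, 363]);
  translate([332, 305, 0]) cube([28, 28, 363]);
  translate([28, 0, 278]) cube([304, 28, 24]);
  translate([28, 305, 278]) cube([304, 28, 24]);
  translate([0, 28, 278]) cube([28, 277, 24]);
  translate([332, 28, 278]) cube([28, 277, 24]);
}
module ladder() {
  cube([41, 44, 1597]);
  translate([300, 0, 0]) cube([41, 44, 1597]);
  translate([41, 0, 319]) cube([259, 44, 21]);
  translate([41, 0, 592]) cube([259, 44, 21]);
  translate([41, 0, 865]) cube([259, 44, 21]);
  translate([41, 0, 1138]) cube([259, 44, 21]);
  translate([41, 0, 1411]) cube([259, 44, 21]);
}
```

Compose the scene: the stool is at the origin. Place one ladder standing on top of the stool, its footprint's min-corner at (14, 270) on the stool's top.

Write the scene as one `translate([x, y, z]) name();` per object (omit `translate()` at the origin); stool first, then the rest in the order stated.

stool();
translate([14, 270, 402]) ladder();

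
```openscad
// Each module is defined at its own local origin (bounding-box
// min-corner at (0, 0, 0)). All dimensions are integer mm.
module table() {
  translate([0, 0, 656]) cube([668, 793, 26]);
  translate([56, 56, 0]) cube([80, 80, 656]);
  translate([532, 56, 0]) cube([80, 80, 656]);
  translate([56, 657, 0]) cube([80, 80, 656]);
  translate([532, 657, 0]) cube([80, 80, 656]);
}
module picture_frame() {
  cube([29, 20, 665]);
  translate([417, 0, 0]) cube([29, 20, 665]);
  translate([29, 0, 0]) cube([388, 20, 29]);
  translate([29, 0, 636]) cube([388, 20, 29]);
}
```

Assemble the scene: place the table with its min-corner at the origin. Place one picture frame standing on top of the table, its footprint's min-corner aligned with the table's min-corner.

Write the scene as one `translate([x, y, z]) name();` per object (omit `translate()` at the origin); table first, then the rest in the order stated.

table();
translate([0, 0, 682]) picture_frame();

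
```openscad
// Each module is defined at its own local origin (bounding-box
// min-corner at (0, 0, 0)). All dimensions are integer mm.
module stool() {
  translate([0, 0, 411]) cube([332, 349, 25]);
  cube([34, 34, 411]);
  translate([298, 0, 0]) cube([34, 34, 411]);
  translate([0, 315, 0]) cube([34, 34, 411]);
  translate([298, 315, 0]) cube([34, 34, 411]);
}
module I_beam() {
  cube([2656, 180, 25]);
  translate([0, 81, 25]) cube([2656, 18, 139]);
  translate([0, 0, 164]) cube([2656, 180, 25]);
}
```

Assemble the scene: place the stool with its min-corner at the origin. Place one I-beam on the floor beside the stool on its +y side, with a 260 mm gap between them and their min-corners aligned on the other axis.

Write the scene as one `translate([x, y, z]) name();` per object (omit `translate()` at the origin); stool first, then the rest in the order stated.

stool();
translate([0, 609, 0]) I_beam();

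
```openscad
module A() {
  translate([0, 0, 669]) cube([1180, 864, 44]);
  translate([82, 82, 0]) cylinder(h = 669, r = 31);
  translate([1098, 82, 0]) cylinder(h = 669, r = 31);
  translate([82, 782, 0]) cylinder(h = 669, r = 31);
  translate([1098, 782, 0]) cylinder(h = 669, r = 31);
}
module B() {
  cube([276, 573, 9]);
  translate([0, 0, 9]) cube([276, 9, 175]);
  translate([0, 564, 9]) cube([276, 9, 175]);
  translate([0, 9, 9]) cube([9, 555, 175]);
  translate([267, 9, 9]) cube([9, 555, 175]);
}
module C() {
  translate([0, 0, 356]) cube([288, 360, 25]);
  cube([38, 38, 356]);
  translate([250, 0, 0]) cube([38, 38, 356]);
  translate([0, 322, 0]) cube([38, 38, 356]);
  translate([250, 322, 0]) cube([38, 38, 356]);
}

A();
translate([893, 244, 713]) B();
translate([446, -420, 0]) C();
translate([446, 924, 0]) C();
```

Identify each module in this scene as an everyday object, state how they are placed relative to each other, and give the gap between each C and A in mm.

A is a table. B is an open box. C is a stool. The open box is on top of the table. Two stools sit around the table at the −y, +y sides. The gap between each stool and the table is 60 mm.

Each stool's nearest face is 60 mm from the table's bounding box.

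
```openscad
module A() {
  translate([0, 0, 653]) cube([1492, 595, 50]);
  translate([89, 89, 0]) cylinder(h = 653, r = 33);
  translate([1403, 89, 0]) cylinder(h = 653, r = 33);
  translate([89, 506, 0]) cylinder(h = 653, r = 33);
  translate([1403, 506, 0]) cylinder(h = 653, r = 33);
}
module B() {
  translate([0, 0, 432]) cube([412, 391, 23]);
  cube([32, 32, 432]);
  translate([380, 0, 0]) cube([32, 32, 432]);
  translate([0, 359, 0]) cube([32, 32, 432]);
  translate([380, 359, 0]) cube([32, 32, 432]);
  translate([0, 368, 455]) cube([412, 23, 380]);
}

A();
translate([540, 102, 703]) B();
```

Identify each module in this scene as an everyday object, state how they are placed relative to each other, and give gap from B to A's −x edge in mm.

A is a table. B is a chair. The chair is on top of the table, centred. The gap from the chair to the table's −x edge is 540 mm.

The chair's min-x is at 540; the table's min-x is 0; gap = 540 mm.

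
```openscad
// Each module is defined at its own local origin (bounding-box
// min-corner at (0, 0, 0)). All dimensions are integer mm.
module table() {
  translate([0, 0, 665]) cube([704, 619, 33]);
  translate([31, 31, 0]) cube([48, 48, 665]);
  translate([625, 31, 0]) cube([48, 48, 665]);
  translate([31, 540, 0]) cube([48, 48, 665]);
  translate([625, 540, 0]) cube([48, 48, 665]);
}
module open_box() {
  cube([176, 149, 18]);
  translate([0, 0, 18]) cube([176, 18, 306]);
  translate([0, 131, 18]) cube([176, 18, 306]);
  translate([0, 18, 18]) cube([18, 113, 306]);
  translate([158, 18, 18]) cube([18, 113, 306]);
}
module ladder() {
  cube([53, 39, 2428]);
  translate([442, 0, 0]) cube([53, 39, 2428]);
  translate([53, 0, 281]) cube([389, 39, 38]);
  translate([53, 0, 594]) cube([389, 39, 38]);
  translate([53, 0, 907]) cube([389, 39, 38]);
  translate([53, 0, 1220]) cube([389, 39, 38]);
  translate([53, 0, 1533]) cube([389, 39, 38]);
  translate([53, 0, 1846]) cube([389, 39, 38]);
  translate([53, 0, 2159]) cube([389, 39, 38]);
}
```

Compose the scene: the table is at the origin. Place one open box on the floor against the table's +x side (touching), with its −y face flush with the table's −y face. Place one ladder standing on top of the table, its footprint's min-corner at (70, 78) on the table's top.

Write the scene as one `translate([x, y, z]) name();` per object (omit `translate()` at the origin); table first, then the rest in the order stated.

table();
translate([704, 0, 0]) open_box();
translate([70, 78, 698]) ladder();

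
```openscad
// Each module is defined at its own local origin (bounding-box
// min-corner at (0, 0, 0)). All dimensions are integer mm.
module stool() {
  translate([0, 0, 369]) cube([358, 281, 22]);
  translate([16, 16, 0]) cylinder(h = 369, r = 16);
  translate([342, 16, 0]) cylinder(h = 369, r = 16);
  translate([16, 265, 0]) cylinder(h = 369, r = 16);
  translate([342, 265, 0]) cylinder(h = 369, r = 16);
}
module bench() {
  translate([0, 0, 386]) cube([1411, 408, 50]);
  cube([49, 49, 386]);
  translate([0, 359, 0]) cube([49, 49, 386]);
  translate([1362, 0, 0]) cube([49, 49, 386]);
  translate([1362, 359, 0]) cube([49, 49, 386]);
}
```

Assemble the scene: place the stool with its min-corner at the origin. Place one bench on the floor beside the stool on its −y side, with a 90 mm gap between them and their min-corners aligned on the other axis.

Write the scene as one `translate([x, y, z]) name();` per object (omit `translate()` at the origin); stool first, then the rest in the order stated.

stool();
translate([0, -498, 0]) bench();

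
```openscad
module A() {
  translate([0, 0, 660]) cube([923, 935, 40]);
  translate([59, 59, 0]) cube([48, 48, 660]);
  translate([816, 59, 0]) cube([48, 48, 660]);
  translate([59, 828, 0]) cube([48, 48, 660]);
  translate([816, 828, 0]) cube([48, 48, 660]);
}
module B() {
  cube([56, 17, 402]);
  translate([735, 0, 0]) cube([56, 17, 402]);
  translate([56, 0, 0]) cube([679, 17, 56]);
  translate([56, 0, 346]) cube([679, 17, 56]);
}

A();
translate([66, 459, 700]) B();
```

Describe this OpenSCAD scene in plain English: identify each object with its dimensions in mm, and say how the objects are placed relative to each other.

A is a table: top 923 mm (x) × 935 mm (y), 40 mm thick, upper face at z = 700 mm, on four 48×48 mm square legs, each inset 59 mm from the nearest pair of top edges, running from z = 0 to the bottom of the top.

B is a picture frame with a 679×290 mm rectangular opening (x by z) and a uniform 56 mm border on every side. Frame depth is 17 mm along y. It is built from two vertical stiles running the full outside height and two horizontal rails spanning the gap between the stiles.

The picture frame is on top of the table, centred.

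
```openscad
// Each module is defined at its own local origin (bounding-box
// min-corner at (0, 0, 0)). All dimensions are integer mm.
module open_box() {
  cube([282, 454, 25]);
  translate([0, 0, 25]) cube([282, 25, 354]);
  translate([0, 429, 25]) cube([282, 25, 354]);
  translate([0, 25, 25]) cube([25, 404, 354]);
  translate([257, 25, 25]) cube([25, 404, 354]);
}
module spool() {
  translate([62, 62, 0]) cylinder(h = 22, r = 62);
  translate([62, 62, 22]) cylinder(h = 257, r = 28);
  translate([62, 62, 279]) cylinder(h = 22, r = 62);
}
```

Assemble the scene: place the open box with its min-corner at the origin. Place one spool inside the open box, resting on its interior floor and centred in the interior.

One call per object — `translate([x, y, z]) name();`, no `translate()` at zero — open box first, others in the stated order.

open_box();
translate([79, 165, 25]) spool();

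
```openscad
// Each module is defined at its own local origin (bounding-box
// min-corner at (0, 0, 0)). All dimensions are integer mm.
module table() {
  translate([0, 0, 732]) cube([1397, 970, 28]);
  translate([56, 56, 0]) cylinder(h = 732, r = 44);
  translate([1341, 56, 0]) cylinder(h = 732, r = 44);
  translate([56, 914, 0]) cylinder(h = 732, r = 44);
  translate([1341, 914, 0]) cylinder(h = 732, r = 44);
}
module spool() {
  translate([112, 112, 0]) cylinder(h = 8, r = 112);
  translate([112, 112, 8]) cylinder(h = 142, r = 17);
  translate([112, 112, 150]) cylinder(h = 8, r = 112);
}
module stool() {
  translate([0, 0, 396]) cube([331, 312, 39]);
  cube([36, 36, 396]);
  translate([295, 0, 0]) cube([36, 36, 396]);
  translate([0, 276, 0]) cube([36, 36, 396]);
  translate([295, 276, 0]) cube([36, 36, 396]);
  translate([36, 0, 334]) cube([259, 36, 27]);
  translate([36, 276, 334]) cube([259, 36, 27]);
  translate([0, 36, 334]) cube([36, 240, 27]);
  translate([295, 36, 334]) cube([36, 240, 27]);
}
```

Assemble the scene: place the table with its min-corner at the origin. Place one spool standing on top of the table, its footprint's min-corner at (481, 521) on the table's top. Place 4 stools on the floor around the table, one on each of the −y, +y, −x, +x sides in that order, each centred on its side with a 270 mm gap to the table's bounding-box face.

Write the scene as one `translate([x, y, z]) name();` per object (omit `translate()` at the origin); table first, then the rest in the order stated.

table();
translate([481, 521, 760]) spool();
translate([533, -582, 0]) stool();
translate([533, 1240, 0]) stool();
translate([-601, 329, 0]) stool();
translate([1667, 329, 0]) stool();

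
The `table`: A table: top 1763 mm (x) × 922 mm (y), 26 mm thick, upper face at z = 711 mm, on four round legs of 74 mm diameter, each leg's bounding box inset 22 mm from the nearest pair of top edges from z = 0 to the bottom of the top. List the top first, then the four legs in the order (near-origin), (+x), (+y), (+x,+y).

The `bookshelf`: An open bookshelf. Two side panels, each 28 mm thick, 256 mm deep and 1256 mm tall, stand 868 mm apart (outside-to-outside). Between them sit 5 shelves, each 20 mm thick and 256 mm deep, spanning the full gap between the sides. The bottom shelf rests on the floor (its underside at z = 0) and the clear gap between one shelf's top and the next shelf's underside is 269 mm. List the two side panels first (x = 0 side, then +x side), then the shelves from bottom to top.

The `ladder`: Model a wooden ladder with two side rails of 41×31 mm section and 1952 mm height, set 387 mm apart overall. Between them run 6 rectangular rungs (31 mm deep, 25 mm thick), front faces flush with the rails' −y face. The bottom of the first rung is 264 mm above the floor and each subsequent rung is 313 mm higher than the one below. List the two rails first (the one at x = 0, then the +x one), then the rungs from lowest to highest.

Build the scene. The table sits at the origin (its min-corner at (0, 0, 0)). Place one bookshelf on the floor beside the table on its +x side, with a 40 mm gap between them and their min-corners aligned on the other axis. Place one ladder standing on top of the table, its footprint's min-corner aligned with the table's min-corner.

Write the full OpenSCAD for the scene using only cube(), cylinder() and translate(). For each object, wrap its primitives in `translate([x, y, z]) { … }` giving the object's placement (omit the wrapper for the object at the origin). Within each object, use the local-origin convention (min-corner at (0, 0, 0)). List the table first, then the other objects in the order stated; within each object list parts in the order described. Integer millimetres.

translate([0, 0, 685]) cube([1763, 922, 26]);
translate([59, 59, 0]) cylinder(h = 685, r = 37);
translate([1704, 59, 0]) cylinder(h = 685, r = 37);
translate([59, 863, 0]) cylinder(h = 685, r = 37);
translate([1704, 863, 0]) cylinder(h = 685, r = 37);
translate([1803, 0, 0]) {
  cube([28, 256, 1256]);
  translate([840, 0, 0]) cube([28, 256, 1256]);
  translate([28, 0, 0]) cube([812, 256, 20]);
  translate([28, 0, 289]) cube([812, 256, 20]);
  translate([28, 0, 578]) cube([812, 256, 20]);
  translate([28, 0, 867]) cube([812, 256, 20]);
  translate([28, 0, 1156]) cube([812, 256, 20]);
}
translate([0, 0, 711]) {
  cube([41, 31, 1952]);
  translate([346, 0, 0]) cube([41, 31, 1952]);
  translate([41, 0, 264]) cube([305, 31, 25]);
  translate([41, 0, 577]) cube([305, 31, 25]);
  translate([41, 0, 890]) cube([305, 31, 25]);
  translate([41, 0, 1203]) cube([305, 31, 25]);
  translate([41, 0, 1516]) cube([305, 31, 25]);
  translate([41, 0, 1829]) cube([305, 31, 25]);
}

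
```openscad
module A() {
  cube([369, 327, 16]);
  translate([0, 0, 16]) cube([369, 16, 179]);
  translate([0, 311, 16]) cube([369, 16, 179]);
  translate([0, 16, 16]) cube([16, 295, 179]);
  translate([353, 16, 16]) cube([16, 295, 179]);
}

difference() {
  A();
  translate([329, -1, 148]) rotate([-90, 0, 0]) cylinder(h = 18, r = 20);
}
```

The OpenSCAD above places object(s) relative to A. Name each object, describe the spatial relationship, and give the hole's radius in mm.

The subtracted cylinder has r = 20 mm.

A is an open box. The open box has a circular hole through its front wall. The hole's radius is 20 mm.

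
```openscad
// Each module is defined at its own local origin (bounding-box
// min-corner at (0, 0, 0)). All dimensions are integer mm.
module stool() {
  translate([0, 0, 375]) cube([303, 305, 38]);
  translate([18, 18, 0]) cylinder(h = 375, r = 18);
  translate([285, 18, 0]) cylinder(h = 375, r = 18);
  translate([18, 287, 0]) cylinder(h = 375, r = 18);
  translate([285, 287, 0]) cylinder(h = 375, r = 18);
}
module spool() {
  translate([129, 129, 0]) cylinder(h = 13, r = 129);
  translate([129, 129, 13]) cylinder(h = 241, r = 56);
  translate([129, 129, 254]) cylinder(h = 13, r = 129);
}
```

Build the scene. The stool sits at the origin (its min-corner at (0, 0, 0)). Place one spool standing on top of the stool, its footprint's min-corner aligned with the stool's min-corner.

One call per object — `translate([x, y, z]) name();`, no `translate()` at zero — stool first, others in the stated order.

stool();
translate([0, 0, 413]) spool();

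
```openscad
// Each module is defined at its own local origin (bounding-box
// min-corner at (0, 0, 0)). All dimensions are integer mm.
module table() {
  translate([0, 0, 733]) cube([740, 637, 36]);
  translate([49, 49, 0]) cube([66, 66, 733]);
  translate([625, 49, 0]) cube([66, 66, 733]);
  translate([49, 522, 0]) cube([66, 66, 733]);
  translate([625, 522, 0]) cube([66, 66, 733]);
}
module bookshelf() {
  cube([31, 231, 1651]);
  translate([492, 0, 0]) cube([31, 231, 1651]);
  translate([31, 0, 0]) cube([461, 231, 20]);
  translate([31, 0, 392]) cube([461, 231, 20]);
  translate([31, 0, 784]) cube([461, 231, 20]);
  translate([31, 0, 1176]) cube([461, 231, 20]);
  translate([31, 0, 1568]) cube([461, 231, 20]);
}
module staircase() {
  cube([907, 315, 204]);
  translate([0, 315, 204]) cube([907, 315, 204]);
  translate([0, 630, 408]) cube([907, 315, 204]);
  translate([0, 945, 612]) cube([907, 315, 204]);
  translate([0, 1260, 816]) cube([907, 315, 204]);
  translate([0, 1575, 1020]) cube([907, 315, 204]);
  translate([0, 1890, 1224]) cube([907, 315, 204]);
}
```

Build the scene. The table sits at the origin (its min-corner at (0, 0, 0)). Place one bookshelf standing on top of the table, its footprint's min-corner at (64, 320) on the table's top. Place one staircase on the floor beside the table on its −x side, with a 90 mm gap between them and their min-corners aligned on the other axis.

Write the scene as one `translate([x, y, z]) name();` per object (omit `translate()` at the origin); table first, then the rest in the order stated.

table();
translate([64, 320, 769]) bookshelf();
translate([-997, 0, 0]) staircase();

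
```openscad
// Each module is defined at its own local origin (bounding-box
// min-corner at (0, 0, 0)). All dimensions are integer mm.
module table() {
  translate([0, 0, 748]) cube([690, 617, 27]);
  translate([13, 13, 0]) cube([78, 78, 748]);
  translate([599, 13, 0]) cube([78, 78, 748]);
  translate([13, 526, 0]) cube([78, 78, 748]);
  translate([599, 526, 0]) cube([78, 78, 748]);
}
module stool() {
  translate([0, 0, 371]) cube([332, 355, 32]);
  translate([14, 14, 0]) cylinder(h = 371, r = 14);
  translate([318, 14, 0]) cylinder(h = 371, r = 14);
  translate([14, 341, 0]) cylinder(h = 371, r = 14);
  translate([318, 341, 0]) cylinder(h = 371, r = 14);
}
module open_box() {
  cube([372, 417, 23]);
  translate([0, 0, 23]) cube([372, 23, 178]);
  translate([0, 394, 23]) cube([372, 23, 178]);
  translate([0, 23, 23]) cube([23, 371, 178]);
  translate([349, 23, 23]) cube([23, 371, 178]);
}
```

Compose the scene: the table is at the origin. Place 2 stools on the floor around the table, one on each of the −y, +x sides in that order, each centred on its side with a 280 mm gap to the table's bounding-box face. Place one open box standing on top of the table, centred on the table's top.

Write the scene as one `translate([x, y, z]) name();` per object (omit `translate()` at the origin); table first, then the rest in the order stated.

table();
translate([179, -635, 0]) stool();
translate([970, 131, 0]) stool();
translate([159, 100, 775]) open_box();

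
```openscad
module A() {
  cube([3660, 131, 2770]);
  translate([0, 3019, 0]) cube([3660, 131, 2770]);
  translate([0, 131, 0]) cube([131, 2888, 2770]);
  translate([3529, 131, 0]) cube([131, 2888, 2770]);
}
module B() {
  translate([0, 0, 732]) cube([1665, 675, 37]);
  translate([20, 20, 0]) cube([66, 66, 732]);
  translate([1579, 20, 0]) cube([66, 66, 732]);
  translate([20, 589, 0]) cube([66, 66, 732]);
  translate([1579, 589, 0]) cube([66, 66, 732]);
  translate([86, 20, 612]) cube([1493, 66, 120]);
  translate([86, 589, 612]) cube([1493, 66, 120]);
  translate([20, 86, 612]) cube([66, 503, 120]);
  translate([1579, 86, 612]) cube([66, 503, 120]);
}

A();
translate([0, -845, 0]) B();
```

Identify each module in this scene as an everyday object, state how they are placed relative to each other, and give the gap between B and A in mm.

A is a house frame. B is a table. The table is on the floor beside the house frame on its −y side. The gap between the table and the house frame is 170 mm.

The table's nearest face is 170 mm from the house frame's −y face.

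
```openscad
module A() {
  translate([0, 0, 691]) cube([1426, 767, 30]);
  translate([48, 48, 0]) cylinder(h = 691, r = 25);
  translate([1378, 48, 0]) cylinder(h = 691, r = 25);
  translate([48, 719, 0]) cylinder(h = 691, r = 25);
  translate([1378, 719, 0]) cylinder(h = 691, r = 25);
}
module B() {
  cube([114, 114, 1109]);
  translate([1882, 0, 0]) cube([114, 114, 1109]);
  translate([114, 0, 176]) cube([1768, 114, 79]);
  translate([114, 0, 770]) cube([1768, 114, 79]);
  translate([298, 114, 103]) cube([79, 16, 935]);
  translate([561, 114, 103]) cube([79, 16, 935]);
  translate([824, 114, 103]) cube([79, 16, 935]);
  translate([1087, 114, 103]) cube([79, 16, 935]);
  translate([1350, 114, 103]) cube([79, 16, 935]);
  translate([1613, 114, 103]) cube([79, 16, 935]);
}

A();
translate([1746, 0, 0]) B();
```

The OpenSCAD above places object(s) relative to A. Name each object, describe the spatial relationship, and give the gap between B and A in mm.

A is a table. B is a fence section. The fence section is on the floor beside the table on its +x side. The gap between the fence section and the table is 320 mm.

The fence section's nearest face is 320 mm from the table's +x face.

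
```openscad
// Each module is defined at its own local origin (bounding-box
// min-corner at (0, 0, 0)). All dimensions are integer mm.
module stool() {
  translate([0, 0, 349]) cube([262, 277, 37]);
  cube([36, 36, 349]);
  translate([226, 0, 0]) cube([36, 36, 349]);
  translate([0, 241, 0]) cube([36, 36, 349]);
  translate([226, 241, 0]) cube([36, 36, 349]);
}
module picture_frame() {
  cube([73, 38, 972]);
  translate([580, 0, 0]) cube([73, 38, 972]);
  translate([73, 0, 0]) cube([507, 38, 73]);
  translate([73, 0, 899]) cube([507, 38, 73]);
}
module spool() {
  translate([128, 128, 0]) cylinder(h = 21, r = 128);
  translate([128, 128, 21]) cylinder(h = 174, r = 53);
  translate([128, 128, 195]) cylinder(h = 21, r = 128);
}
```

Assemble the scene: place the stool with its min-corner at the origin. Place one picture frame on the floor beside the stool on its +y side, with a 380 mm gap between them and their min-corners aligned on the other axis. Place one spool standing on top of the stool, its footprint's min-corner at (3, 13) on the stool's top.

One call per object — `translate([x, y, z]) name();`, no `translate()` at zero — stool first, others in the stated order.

stool();
translate([0, 657, 0]) picture_frame();
translate([3, 13, 386]) spool();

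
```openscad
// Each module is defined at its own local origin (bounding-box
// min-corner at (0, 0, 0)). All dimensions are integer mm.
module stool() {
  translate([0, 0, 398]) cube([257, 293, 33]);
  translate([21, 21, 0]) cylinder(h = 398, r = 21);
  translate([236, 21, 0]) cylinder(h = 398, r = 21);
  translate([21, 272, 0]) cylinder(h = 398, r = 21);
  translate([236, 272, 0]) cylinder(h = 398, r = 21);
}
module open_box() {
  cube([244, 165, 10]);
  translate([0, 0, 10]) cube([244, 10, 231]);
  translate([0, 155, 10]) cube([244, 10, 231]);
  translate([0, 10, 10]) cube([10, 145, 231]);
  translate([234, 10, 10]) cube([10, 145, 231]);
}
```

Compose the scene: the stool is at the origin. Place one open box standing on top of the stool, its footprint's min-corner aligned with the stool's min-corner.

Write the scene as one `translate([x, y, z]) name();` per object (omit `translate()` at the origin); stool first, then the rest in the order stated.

stool();
translate([0, 0, 431]) open_box();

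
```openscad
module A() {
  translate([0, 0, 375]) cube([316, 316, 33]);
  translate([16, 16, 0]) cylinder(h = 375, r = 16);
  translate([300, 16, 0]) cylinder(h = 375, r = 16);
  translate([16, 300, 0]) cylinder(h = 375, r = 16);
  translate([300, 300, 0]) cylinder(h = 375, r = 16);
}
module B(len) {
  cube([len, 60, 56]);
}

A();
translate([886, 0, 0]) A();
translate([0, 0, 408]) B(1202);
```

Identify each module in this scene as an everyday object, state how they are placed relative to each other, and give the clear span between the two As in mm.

A is a stool. B is a beam. A beam spans the tops of two stools. The clear span between the two stools is 570 mm.

Second stool starts at x = 886; first ends at x = 316; clear span = 886 − 316 = 570 mm.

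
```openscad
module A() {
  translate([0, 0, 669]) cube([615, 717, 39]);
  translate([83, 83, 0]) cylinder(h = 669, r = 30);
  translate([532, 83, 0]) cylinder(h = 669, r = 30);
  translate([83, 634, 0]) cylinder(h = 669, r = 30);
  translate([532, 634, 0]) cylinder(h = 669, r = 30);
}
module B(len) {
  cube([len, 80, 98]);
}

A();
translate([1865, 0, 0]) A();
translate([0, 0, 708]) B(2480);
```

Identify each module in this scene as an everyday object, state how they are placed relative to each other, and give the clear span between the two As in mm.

Second table starts at x = 1865; first ends at x = 615; clear span = 1865 − 615 = 1250 mm.

A is a table. B is a beam. A beam spans the tops of two tables. The clear span between the two tables is 1250 mm.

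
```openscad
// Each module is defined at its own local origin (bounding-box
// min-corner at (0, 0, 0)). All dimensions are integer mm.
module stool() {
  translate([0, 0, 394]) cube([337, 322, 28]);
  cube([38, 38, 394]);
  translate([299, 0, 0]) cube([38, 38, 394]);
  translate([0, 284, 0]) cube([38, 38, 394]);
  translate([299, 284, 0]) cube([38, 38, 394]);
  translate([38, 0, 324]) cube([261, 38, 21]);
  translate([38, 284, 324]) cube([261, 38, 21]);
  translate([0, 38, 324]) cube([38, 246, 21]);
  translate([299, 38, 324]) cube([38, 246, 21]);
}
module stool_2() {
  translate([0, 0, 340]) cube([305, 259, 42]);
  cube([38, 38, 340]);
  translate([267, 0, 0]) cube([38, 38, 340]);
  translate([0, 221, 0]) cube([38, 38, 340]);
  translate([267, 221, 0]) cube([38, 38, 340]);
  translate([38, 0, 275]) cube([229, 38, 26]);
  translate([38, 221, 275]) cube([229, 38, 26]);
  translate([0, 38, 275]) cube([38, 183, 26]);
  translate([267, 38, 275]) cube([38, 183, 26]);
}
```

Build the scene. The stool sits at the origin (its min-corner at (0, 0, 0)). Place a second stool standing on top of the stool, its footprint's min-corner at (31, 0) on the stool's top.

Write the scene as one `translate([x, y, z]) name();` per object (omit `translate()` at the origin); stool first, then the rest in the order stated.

stool();
translate([31, 0, 422]) stool_2();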